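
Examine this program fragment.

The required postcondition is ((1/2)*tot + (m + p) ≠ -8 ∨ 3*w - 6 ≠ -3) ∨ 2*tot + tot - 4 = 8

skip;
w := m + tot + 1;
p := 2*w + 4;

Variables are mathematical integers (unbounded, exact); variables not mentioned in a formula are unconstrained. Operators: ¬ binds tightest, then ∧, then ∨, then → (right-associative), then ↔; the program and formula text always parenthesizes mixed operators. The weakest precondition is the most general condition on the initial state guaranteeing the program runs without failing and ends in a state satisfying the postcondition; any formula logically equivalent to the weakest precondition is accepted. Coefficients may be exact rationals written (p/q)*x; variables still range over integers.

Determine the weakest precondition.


Working backward. After the program, the postcondition ((1/2)*tot + (m + p) ≠ -8 ∨ 3*w - 6 ≠ -3) ∨ 2*tot + tot - 4 = 8 must hold; in canonical form it is m + p + (1/2)*tot ≠ -8 ∨ 3*w ≠ 3 ∨ 3*tot = 12.
Before p := 2*w + 4: m + (1/2)*tot + 2*w ≠ -12 ∨ 3*w ≠ 3 ∨ 3*tot = 12
Before w := m + tot + 1: 3*m + (5/2)*tot ≠ -14 ∨ 3*m + 3*tot ≠ 0 ∨ 3*tot = 12
Before skip: 3*m + (5/2)*tot ≠ -14 ∨ 3*m + 3*tot ≠ 0 ∨ 3*tot = 12
Answer: WP = 3*m + (5/2)*tot ≠ -14 ∨ 3*m + 3*tot ≠ 0 ∨ 3*tot = 12


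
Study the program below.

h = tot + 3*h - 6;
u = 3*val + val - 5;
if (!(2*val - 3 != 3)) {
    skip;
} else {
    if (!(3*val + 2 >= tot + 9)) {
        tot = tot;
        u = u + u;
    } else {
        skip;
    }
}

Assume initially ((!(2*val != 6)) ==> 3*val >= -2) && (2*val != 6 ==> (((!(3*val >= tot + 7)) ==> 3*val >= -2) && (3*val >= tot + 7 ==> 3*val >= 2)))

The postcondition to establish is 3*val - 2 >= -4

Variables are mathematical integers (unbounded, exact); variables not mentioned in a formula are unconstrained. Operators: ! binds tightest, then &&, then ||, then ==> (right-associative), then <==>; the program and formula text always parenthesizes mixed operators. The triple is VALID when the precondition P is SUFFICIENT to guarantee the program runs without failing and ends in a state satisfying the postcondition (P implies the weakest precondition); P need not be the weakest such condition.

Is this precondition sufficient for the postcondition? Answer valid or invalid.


Working backward. After the program, the postcondition 3*val - 2 >= -4 must hold; in canonical form it is 3*val >= -2.
Then branch requires 3*val >= -2; else branch requires ((!(3*val >= tot + 7)) ==> 3*val >= -2) && (3*val >= tot + 7 ==> 3*val >= -2).
Before the if: ((!(2*val != 6)) ==> 3*val >= -2) && (2*val != 6 ==> (((!(3*val >= tot + 7)) ==> 3*val >= -2) && (3*val >= tot + 7 ==> 3*val >= -2)))
Before u := 3*val + val - 5: ((!(2*val != 6)) ==> 3*val >= -2) && (2*val != 6 ==> (((!(3*val >= tot + 7)) ==> 3*val >= -2) && (3*val >= tot + 7 ==> 3*val >= -2)))
Before h := tot + 3*h - 6: ((!(2*val != 6)) ==> 3*val >= -2) && (2*val != 6 ==> (((!(3*val >= tot + 7)) ==> 3*val >= -2) && (3*val >= tot + 7 ==> 3*val >= -2)))
The weakest precondition is ((!(2*val != 6)) ==> 3*val >= -2) && (2*val != 6 ==> (((!(3*val >= tot + 7)) ==> 3*val >= -2) && (3*val >= tot + 7 ==> 3*val >= -2))).
Check whether ((!(2*val != 6)) ==> 3*val >= -2) && (2*val != 6 ==> (((!(3*val >= tot + 7)) ==> 3*val >= -2) && (3*val >= tot + 7 ==> 3*val >= 2))) implies it.
Every state satisfying the precondition satisfies the weakest precondition: the implication holds.
Answer: valid


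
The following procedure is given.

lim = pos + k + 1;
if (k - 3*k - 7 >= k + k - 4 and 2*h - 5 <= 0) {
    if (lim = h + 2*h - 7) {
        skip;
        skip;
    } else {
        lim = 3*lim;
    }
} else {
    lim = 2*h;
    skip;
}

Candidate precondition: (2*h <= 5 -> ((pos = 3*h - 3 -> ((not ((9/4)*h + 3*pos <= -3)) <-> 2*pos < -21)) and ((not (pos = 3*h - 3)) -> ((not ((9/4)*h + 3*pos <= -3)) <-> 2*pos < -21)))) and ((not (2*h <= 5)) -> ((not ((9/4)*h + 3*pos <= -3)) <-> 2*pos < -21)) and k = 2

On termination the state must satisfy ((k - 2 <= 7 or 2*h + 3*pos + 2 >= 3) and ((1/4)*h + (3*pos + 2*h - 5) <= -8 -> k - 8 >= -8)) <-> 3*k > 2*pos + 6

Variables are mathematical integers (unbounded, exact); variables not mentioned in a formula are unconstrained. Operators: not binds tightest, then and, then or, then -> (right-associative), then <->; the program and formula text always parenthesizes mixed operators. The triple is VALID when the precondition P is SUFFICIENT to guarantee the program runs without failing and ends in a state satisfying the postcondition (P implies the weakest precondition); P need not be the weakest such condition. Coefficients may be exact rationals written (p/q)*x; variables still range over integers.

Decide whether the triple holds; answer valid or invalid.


Working backward. After the program, the postcondition ((k - 2 <= 7 or 2*h + 3*pos + 2 >= 3) and ((1/4)*h + (3*pos + 2*h - 5) <= -8 -> k - 8 >= -8)) <-> 3*k > 2*pos + 6 must hold; in canonical form it is ((k <= 9 or 2*h + 3*pos >= 1) and ((9/4)*h + 3*pos <= -3 -> k >= 0)) <-> 3*k > 2*pos + 6.
Then branch requires (lim = 3*h - 7 -> (((k <= 9 or 2*h + 3*pos >= 1) and ((9/4)*h + 3*pos <= -3 -> k >= 0)) <-> 3*k > 2*pos + 6)) and ((not (lim = 3*h - 7)) -> (((k <= 9 or 2*h + 3*pos >= 1) and ((9/4)*h + 3*pos <= -3 -> k >= 0)) <-> 3*k > 2*pos + 6)); else branch requires ((k <= 9 or 2*h + 3*pos >= 1) and ((9/4)*h + 3*pos <= -3 -> k >= 0)) <-> 3*k > 2*pos + 6.
Before the if: ((4*k <= -3 and 2*h <= 5) -> ((lim = 3*h - 7 -> (((k <= 9 or 2*h + 3*pos >= 1) and ((9/4)*h + 3*pos <= -3 -> k >= 0)) <-> 3*k > 2*pos + 6)) and ((not (lim = 3*h - 7)) -> (((k <= 9 or 2*h + 3*pos >= 1) and ((9/4)*h + 3*pos <= -3 -> k >= 0)) <-> 3*k > 2*pos + 6)))) and ((not (4*k <= -3 and 2*h <= 5)) -> (((k <= 9 or 2*h + 3*pos >= 1) and ((9/4)*h + 3*pos <= -3 -> k >= 0)) <-> 3*k > 2*pos + 6))
Before lim := pos + k + 1: ((4*k <= -3 and 2*h <= 5) -> ((k + pos = 3*h - 8 -> (((k <= 9 or 2*h + 3*pos >= 1) and ((9/4)*h + 3*pos <= -3 -> k >= 0)) <-> 3*k > 2*pos + 6)) and ((not (k + pos = 3*h - 8)) -> (((k <= 9 or 2*h + 3*pos >= 1) and ((9/4)*h + 3*pos <= -3 -> k >= 0)) <-> 3*k > 2*pos + 6)))) and ((not (4*k <= -3 and 2*h <= 5)) -> (((k <= 9 or 2*h + 3*pos >= 1) and ((9/4)*h + 3*pos <= -3 -> k >= 0)) <-> 3*k > 2*pos + 6))
The weakest precondition is ((4*k <= -3 and 2*h <= 5) -> ((k + pos = 3*h - 8 -> (((k <= 9 or 2*h + 3*pos >= 1) and ((9/4)*h + 3*pos <= -3 -> k >= 0)) <-> 3*k > 2*pos + 6)) and ((not (k + pos = 3*h - 8)) -> (((k <= 9 or 2*h + 3*pos >= 1) and ((9/4)*h + 3*pos <= -3 -> k >= 0)) <-> 3*k > 2*pos + 6)))) and ((not (4*k <= -3 and 2*h <= 5)) -> (((k <= 9 or 2*h + 3*pos >= 1) and ((9/4)*h + 3*pos <= -3 -> k >= 0)) <-> 3*k > 2*pos + 6)).
Check whether (2*h <= 5 -> ((pos = 3*h - 3 -> ((not ((9/4)*h + 3*pos <= -3)) <-> 2*pos < -21)) and ((not (pos = 3*h - 3)) -> ((not ((9/4)*h + 3*pos <= -3)) <-> 2*pos < -21)))) and ((not (2*h <= 5)) -> ((not ((9/4)*h + 3*pos <= -3)) <-> 2*pos < -21)) and k = 2 implies it.
Countermodel: at the initial state h = -4, k = 2, pos = 2, the precondition holds but the weakest precondition fails.
Answer: invalid


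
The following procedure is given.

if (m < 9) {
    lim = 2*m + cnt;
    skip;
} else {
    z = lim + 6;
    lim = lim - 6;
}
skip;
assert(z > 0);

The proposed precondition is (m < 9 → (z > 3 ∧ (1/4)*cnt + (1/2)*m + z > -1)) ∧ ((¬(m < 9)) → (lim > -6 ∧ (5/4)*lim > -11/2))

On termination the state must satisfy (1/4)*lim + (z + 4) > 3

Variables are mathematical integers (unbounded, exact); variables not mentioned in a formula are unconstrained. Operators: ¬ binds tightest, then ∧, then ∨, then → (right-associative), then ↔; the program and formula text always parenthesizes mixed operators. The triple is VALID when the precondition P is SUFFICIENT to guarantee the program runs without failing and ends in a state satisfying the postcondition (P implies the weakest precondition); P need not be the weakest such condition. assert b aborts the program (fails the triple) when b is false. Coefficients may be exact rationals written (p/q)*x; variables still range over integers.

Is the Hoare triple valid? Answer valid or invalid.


Working backward. After the program, the postcondition (1/4)*lim + (z + 4) > 3 must hold; in canonical form it is (1/4)*lim + z > -1.
Before assert z > 0: z > 0 ∧ (1/4)*lim + z > -1
Before skip: z > 0 ∧ (1/4)*lim + z > -1
Then branch requires z > 0 ∧ (1/4)*cnt + (1/2)*m + z > -1; else branch requires lim > -6 ∧ (5/4)*lim > -11/2.
Before the if: (m < 9 → (z > 0 ∧ (1/4)*cnt + (1/2)*m + z > -1)) ∧ ((¬(m < 9)) → (lim > -6 ∧ (5/4)*lim > -11/2))
The weakest precondition is (m < 9 → (z > 0 ∧ (1/4)*cnt + (1/2)*m + z > -1)) ∧ ((¬(m < 9)) → (lim > -6 ∧ (5/4)*lim > -11/2)).
Check whether (m < 9 → (z > 3 ∧ (1/4)*cnt + (1/2)*m + z > -1)) ∧ ((¬(m < 9)) → (lim > -6 ∧ (5/4)*lim > -11/2)) implies it.
Every state satisfying the precondition satisfies the weakest precondition: the implication holds.
Answer: valid


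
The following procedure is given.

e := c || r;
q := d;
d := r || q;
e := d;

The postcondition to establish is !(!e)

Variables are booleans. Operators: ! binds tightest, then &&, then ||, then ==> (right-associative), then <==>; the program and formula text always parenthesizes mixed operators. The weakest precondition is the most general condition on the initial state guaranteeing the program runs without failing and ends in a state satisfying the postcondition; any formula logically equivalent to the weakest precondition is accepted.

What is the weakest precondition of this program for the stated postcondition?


Working backward. After the program, the postcondition !(!e) must hold; in canonical form it is e.
Before e := d: d
Before d := r || q: r || q
Before q := d: r || d
Before e := c || r: r || d
Answer: WP = r || d


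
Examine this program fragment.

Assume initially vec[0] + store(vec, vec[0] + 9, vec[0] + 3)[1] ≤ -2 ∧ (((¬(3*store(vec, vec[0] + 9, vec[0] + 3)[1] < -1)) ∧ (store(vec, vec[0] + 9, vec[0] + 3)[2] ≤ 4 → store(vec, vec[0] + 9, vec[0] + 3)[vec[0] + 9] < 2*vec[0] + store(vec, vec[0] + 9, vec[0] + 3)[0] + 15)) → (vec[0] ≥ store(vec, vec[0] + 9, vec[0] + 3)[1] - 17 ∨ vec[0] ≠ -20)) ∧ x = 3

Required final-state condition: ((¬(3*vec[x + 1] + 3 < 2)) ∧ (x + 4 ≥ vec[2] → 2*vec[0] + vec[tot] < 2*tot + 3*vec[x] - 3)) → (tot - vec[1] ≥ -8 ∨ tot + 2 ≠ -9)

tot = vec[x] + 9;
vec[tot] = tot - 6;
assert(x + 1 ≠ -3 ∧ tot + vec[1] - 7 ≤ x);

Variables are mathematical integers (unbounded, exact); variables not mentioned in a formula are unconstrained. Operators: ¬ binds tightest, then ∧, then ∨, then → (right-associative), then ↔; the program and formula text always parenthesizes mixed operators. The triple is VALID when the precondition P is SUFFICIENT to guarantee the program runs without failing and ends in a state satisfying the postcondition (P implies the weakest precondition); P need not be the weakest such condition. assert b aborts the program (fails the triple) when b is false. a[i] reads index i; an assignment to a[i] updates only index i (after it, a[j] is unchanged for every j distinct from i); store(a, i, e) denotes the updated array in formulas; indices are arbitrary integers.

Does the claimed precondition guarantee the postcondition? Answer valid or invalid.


Working backward. After the program, the postcondition ((¬(3*vec[x + 1] + 3 < 2)) ∧ (x + 4 ≥ vec[2] → 2*vec[0] + vec[tot] < 2*tot + 3*vec[x] - 3)) → (tot - vec[1] ≥ -8 ∨ tot + 2 ≠ -9) must hold; in canonical form it is ((¬(3*vec[x + 1] < -1)) ∧ (x ≥ vec[2] - 4 → 2*vec[0] + vec[tot] < 3*vec[x] + 2*tot - 3)) → (tot ≥ vec[1] - 8 ∨ tot ≠ -11).
Before assert x + 1 ≠ -3 ∧ tot + vec[1] - 7 ≤ x: x ≠ -4 ∧ vec[1] + tot ≤ x + 7 ∧ (((¬(3*vec[x + 1] < -1)) ∧ (x ≥ vec[2] - 4 → 2*vec[0] + vec[tot] < 3*vec[x] + 2*tot - 3)) → (tot ≥ vec[1] - 8 ∨ tot ≠ -11))
Before vec[tot] := tot - 6: x ≠ -4 ∧ store(vec, tot, tot - 6)[1] + tot ≤ x + 7 ∧ (((¬(3*store(vec, tot, tot - 6)[x + 1] < -1)) ∧ (x ≥ store(vec, tot, tot - 6)[2] - 4 → 2*store(vec, tot, tot - 6)[0] + store(vec, tot, tot - 6)[tot] < 3*store(vec, tot, tot - 6)[x] + 2*tot - 3)) → (tot ≥ store(vec, tot, tot - 6)[1] - 8 ∨ tot ≠ -11))
Before tot := vec[x] + 9: x ≠ -4 ∧ vec[x] + store(vec, vec[x] + 9, vec[x] + 3)[1] ≤ x - 2 ∧ (((¬(3*store(vec, vec[x] + 9, vec[x] + 3)[x + 1] < -1)) ∧ (x ≥ store(vec, vec[x] + 9, vec[x] + 3)[2] - 4 → store(vec, vec[x] + 9, vec[x] + 3)[vec[x] + 9] + 2*store(vec, vec[x] + 9, vec[x] + 3)[0] < 2*vec[x] + 3*store(vec, vec[x] + 9, vec[x] + 3)[x] + 15)) → (vec[x] ≥ store(vec, vec[x] + 9, vec[x] + 3)[1] - 17 ∨ vec[x] ≠ -20))
The weakest precondition is x ≠ -4 ∧ vec[x] + store(vec, vec[x] + 9, vec[x] + 3)[1] ≤ x - 2 ∧ (((¬(3*store(vec, vec[x] + 9, vec[x] + 3)[x + 1] < -1)) ∧ (x ≥ store(vec, vec[x] + 9, vec[x] + 3)[2] - 4 → store(vec, vec[x] + 9, vec[x] + 3)[vec[x] + 9] + 2*store(vec, vec[x] + 9, vec[x] + 3)[0] < 2*vec[x] + 3*store(vec, vec[x] + 9, vec[x] + 3)[x] + 15)) → (vec[x] ≥ store(vec, vec[x] + 9, vec[x] + 3)[1] - 17 ∨ vec[x] ≠ -20)).
Check whether vec[0] + store(vec, vec[0] + 9, vec[0] + 3)[1] ≤ -2 ∧ (((¬(3*store(vec, vec[0] + 9, vec[0] + 3)[1] < -1)) ∧ (store(vec, vec[0] + 9, vec[0] + 3)[2] ≤ 4 → store(vec, vec[0] + 9, vec[0] + 3)[vec[0] + 9] < 2*vec[0] + store(vec, vec[0] + 9, vec[0] + 3)[0] + 15)) → (vec[0] ≥ store(vec, vec[0] + 9, vec[0] + 3)[1] - 17 ∨ vec[0] ≠ -20)) ∧ x = 3 implies it.
Countermodel: at the initial state vec = {[-16] = 5, [-12] = 5, [0] = -25, [1] = 23, [2] = 5, [3] = -21, [4] = 5, elsewhere 5}, x = 3, the precondition holds but the weakest precondition fails.
Answer: invalid


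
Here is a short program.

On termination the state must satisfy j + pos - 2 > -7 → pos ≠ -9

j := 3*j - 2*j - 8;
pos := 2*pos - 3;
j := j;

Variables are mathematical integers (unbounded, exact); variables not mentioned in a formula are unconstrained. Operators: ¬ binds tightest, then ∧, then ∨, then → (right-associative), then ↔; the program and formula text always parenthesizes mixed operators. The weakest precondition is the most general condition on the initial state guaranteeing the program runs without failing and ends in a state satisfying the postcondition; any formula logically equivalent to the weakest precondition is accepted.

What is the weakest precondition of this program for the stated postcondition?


Working backward. After the program, the postcondition j + pos - 2 > -7 → pos ≠ -9 must hold; in canonical form it is j + pos > -5 → pos ≠ -9.
Before j := j: j + pos > -5 → pos ≠ -9
Before pos := 2*pos - 3: j + 2*pos > -2 → 2*pos ≠ -6
Before j := 3*j - 2*j - 8: j + 2*pos > 6 → 2*pos ≠ -6
Answer: WP = j + 2*pos > 6 → 2*pos ≠ -6


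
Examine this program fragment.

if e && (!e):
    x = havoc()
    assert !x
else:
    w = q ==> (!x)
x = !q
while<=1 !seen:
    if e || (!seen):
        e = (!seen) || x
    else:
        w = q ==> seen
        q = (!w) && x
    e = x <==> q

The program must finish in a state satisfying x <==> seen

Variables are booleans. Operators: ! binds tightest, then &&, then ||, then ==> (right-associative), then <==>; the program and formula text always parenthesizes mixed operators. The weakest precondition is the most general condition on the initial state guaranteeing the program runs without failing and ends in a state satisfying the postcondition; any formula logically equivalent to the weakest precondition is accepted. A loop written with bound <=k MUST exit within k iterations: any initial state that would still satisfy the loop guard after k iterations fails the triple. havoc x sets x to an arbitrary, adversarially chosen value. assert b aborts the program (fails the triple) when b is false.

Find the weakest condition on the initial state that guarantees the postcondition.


Working backward. After the program, x <==> seen must hold.
Before the loop (bound <=1), unroll the exhaustion recursion (WP_0 = exit-now case; WP_j = one more guarded iteration, up to j = 1):
  WP_0: seen && (x <==> seen)
  WP_1: ((!seen) ==> (((e || (!seen)) ==> (seen && (x <==> seen))) && ((!(e || (!seen))) ==> (seen && (x <==> seen))))) && (seen ==> (x <==> seen))
So before the loop: ((!seen) ==> (((e || (!seen)) ==> (seen && (x <==> seen))) && ((!(e || (!seen))) ==> (seen && (x <==> seen))))) && (seen ==> (x <==> seen))
Before x := !q: ((!seen) ==> (((e || (!seen)) ==> (seen && ((!q) <==> seen))) && ((!(e || (!seen))) ==> (seen && ((!q) <==> seen))))) && (seen ==> ((!q) <==> seen))
Then branch requires false; else branch requires ((!seen) ==> (((e || (!seen)) ==> (seen && ((!q) <==> seen))) && ((!(e || (!seen))) ==> (seen && ((!q) <==> seen))))) && (seen ==> ((!q) <==> seen)).
Before the if: ((!seen) ==> (((e || (!seen)) ==> (seen && ((!q) <==> seen))) && ((!(e || (!seen))) ==> (seen && ((!q) <==> seen))))) && (seen ==> ((!q) <==> seen))
Answer: WP = ((!seen) ==> (((e || (!seen)) ==> (seen && ((!q) <==> seen))) && ((!(e || (!seen))) ==> (seen && ((!q) <==> seen))))) && (seen ==> ((!q) <==> seen))


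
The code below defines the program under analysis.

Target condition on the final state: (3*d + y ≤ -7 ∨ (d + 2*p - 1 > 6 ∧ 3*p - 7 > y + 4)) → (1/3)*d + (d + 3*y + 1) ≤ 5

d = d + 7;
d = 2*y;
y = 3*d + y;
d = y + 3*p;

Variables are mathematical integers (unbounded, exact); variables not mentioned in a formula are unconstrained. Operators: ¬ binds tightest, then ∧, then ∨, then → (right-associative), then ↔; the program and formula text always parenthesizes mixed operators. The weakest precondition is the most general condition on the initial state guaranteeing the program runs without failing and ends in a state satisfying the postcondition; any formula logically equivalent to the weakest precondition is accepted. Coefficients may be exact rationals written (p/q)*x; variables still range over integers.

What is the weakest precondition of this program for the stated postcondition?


Working backward. After the program, the postcondition (3*d + y ≤ -7 ∨ (d + 2*p - 1 > 6 ∧ 3*p - 7 > y + 4)) → (1/3)*d + (d + 3*y + 1) ≤ 5 must hold; in canonical form it is (3*d + y ≤ -7 ∨ (d + 2*p > 7 ∧ 3*p > y + 11)) → (4/3)*d + 3*y ≤ 4.
Before d := y + 3*p: (9*p + 4*y ≤ -7 ∨ (5*p + y > 7 ∧ 3*p > y + 11)) → 4*p + (13/3)*y ≤ 4
Before y := 3*d + y: (12*d + 9*p + 4*y ≤ -7 ∨ (3*d + 5*p + y > 7 ∧ 3*p > 3*d + y + 11)) → 13*d + 4*p + (13/3)*y ≤ 4
Before d := 2*y: (9*p + 28*y ≤ -7 ∨ (5*p + 7*y > 7 ∧ 3*p > 7*y + 11)) → 4*p + (91/3)*y ≤ 4
Before d := d + 7: (9*p + 28*y ≤ -7 ∨ (5*p + 7*y > 7 ∧ 3*p > 7*y + 11)) → 4*p + (91/3)*y ≤ 4
Answer: WP = (9*p + 28*y ≤ -7 ∨ (5*p + 7*y > 7 ∧ 3*p > 7*y + 11)) → 4*p + (91/3)*y ≤ 4


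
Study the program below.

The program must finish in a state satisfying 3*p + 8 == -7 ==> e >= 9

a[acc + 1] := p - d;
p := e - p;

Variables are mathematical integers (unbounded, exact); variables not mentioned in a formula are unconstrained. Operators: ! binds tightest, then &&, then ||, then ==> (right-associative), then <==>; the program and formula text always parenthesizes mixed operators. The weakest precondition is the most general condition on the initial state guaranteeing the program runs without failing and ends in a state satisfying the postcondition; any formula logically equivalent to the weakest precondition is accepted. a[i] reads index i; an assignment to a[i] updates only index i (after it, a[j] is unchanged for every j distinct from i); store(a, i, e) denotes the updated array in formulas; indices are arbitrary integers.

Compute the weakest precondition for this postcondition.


Working backward. After the program, the postcondition 3*p + 8 == -7 ==> e >= 9 must hold; in canonical form it is 3*p == -15 ==> e >= 9.
Before p := e - p: 3*e == 3*p - 15 ==> e >= 9
Before a[acc + 1] := p - d: 3*e == 3*p - 15 ==> e >= 9
Answer: WP = 3*e == 3*p - 15 ==> e >= 9


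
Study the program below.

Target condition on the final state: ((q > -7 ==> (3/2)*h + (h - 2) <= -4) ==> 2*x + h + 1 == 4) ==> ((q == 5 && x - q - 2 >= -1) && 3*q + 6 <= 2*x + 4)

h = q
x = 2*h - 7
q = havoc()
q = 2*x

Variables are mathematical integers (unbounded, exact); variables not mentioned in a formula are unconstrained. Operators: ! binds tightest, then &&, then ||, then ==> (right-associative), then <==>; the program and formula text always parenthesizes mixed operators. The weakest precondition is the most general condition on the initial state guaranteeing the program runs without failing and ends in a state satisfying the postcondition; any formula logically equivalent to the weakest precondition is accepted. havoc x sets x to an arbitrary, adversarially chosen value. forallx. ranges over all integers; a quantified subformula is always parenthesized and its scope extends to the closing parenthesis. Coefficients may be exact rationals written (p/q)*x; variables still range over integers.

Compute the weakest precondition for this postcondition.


Working backward. After the program, the postcondition ((q > -7 ==> (3/2)*h + (h - 2) <= -4) ==> 2*x + h + 1 == 4) ==> ((q == 5 && x - q - 2 >= -1) && 3*q + 6 <= 2*x + 4) must hold; in canonical form it is ((q > -7 ==> (5/2)*h <= -2) ==> h + 2*x == 3) ==> (q == 5 && x >= q + 1 && 3*q <= 2*x - 2).
Before q := 2*x: ((2*x > -7 ==> (5/2)*h <= -2) ==> h + 2*x == 3) ==> (2*x == 5 && x <= -1 && 4*x <= -2)
Before havoc q: ((2*x > -7 ==> (5/2)*h <= -2) ==> h + 2*x == 3) ==> (2*x == 5 && x <= -1 && 4*x <= -2)
Before x := 2*h - 7: ((4*h > 7 ==> (5/2)*h <= -2) ==> 5*h == 17) ==> (4*h == 19 && 2*h <= 6 && 8*h <= 26)
Before h := q: ((4*q > 7 ==> (5/2)*q <= -2) ==> 5*q == 17) ==> (4*q == 19 && 2*q <= 6 && 8*q <= 26)
Answer: WP = ((4*q > 7 ==> (5/2)*q <= -2) ==> 5*q == 17) ==> (4*q == 19 && 2*q <= 6 && 8*q <= 26)


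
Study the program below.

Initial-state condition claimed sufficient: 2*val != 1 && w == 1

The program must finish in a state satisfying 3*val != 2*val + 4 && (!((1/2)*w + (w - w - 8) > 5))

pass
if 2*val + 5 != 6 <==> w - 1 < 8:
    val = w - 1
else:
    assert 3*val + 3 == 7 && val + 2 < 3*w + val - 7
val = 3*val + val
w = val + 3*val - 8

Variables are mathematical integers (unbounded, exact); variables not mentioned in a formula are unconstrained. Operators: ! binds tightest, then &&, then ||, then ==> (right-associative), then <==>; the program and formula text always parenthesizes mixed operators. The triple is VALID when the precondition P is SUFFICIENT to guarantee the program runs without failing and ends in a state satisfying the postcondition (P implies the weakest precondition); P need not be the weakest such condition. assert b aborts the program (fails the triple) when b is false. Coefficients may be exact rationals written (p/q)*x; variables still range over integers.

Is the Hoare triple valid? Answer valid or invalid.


Working backward. After the program, the postcondition 3*val != 2*val + 4 && (!((1/2)*w + (w - w - 8) > 5)) must hold; in canonical form it is val != 4 && (!((1/2)*w > 13)).
Before w := val + 3*val - 8: val != 4 && (!(2*val > 17))
Before val := 3*val + val: 4*val != 4 && (!(8*val > 17))
Then branch requires 4*w != 8 && (!(8*w > 25)); else branch requires 3*val == 4 && 3*w > 9 && 4*val != 4 && (!(8*val > 17)).
Before the if: ((2*val != 1 <==> w < 9) ==> (4*w != 8 && (!(8*w > 25)))) && ((!(2*val != 1 <==> w < 9)) ==> (3*val == 4 && 3*w > 9 && 4*val != 4 && (!(8*val > 17))))
Before skip: ((2*val != 1 <==> w < 9) ==> (4*w != 8 && (!(8*w > 25)))) && ((!(2*val != 1 <==> w < 9)) ==> (3*val == 4 && 3*w > 9 && 4*val != 4 && (!(8*val > 17))))
The weakest precondition is ((2*val != 1 <==> w < 9) ==> (4*w != 8 && (!(8*w > 25)))) && ((!(2*val != 1 <==> w < 9)) ==> (3*val == 4 && 3*w > 9 && 4*val != 4 && (!(8*val > 17)))).
Check whether 2*val != 1 && w == 1 implies it.
Every state satisfying the precondition satisfies the weakest precondition: the implication holds.
Answer: valid


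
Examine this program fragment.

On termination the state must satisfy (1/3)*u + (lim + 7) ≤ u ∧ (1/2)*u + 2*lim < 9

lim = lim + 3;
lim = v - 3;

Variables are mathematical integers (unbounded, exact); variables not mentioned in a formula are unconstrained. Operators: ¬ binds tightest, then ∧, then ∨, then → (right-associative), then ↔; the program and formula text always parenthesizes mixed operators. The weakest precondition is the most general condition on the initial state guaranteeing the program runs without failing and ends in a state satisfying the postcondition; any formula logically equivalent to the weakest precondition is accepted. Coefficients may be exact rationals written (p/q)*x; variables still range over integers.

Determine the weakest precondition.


Working backward. After the program, the postcondition (1/3)*u + (lim + 7) ≤ u ∧ (1/2)*u + 2*lim < 9 must hold; in canonical form it is lim ≤ (2/3)*u - 7 ∧ 2*lim + (1/2)*u < 9.
Before lim := v - 3: v ≤ (2/3)*u - 4 ∧ (1/2)*u + 2*v < 15
Before lim := lim + 3: v ≤ (2/3)*u - 4 ∧ (1/2)*u + 2*v < 15
Answer: WP = v ≤ (2/3)*u - 4 ∧ (1/2)*u + 2*v < 15


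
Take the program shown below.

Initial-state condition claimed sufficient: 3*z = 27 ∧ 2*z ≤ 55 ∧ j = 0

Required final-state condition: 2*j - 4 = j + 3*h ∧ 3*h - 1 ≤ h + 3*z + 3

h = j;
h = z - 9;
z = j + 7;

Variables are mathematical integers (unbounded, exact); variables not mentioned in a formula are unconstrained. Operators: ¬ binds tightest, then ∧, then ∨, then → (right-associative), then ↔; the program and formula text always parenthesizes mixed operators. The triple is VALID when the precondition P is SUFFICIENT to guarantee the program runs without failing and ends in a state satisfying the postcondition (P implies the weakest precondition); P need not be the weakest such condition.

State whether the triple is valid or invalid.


Working backward. After the program, the postcondition 2*j - 4 = j + 3*h ∧ 3*h - 1 ≤ h + 3*z + 3 must hold; in canonical form it is j = 3*h + 4 ∧ 2*h ≤ 3*z + 4.
Before z := j + 7: j = 3*h + 4 ∧ 2*h ≤ 3*j + 25
Before h := z - 9: j = 3*z - 23 ∧ 2*z ≤ 3*j + 43
Before h := j: j = 3*z - 23 ∧ 2*z ≤ 3*j + 43
The weakest precondition is j = 3*z - 23 ∧ 2*z ≤ 3*j + 43.
Check whether 3*z = 27 ∧ 2*z ≤ 55 ∧ j = 0 implies it.
Countermodel: at the initial state j = 0, z = 9, the precondition holds but the weakest precondition fails.
Answer: invalid


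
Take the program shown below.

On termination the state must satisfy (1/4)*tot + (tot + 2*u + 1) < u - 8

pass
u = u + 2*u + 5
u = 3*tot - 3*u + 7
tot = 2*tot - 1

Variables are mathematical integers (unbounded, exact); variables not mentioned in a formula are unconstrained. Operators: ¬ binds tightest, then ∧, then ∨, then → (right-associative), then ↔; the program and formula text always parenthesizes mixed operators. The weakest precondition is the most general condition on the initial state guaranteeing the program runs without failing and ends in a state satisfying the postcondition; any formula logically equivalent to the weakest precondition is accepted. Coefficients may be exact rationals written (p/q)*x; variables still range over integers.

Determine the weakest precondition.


Working backward. After the program, the postcondition (1/4)*tot + (tot + 2*u + 1) < u - 8 must hold; in canonical form it is (5/4)*tot + u < -9.
Before tot := 2*tot - 1: (5/2)*tot + u < -31/4
Before u := 3*tot - 3*u + 7: (11/2)*tot < 3*u - 59/4
Before u := u + 2*u + 5: (11/2)*tot < 9*u + 1/4
Before skip: (11/2)*tot < 9*u + 1/4
Answer: WP = (11/2)*tot < 9*u + 1/4


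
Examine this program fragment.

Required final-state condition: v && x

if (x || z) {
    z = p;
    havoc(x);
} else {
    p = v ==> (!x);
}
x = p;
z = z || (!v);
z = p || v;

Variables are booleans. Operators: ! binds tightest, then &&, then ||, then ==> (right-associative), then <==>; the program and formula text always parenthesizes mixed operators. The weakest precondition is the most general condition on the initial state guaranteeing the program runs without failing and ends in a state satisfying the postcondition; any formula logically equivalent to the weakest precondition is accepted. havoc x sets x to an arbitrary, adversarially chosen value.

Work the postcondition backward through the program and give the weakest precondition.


Working backward. After the program, v && x must hold.
Before z := p || v: v && x
Before z := z || (!v): v && x
Before x := p: v && p
Then branch requires v && p; else branch requires v && (v ==> (!x)).
Before the if: ((x || z) ==> (v && p)) && ((!(x || z)) ==> (v && (v ==> (!x))))
Answer: WP = ((x || z) ==> (v && p)) && ((!(x || z)) ==> (v && (v ==> (!x))))


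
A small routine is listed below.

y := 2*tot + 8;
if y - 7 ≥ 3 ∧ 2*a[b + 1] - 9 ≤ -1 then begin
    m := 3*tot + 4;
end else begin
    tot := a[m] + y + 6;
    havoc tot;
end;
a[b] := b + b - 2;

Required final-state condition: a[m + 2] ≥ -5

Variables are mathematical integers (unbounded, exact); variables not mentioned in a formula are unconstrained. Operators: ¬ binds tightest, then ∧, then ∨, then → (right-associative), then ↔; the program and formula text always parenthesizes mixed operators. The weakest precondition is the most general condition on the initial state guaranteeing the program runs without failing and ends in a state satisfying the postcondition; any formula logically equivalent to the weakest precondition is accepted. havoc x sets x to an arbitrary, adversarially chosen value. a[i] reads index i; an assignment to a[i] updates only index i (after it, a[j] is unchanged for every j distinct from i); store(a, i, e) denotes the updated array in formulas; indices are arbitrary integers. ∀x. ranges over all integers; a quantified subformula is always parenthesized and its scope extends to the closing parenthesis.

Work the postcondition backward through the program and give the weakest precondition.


Working backward. After the program, a[m + 2] ≥ -5 must hold.
Before a[b] := b + b - 2: store(a, b, 2*b - 2)[m + 2] ≥ -5
Then branch requires store(a, b, 2*b - 2)[3*tot + 6] ≥ -5; else branch requires store(a, b, 2*b - 2)[m + 2] ≥ -5.
Before the if: ((y ≥ 10 ∧ 2*a[b + 1] ≤ 8) → store(a, b, 2*b - 2)[3*tot + 6] ≥ -5) ∧ ((¬(y ≥ 10 ∧ 2*a[b + 1] ≤ 8)) → store(a, b, 2*b - 2)[m + 2] ≥ -5)
Before y := 2*tot + 8: ((2*tot ≥ 2 ∧ 2*a[b + 1] ≤ 8) → store(a, b, 2*b - 2)[3*tot + 6] ≥ -5) ∧ ((¬(2*tot ≥ 2 ∧ 2*a[b + 1] ≤ 8)) → store(a, b, 2*b - 2)[m + 2] ≥ -5)
Answer: WP = ((2*tot ≥ 2 ∧ 2*a[b + 1] ≤ 8) → store(a, b, 2*b - 2)[3*tot + 6] ≥ -5) ∧ ((¬(2*tot ≥ 2 ∧ 2*a[b + 1] ≤ 8)) → store(a, b, 2*b - 2)[m + 2] ≥ -5)


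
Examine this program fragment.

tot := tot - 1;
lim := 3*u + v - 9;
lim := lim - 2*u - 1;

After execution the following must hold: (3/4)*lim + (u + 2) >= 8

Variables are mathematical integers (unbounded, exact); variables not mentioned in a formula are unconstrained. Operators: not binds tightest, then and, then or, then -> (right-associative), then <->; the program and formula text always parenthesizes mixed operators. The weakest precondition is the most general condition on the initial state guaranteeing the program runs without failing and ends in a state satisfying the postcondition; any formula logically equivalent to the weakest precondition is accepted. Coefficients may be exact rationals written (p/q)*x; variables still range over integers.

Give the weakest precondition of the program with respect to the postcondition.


Working backward. After the program, the postcondition (3/4)*lim + (u + 2) >= 8 must hold; in canonical form it is (3/4)*lim + u >= 6.
Before lim := lim - 2*u - 1: (3/4)*lim >= (1/2)*u + 27/4
Before lim := 3*u + v - 9: (7/4)*u + (3/4)*v >= 27/2
Before tot := tot - 1: (7/4)*u + (3/4)*v >= 27/2
Answer: WP = (7/4)*u + (3/4)*v >= 27/2


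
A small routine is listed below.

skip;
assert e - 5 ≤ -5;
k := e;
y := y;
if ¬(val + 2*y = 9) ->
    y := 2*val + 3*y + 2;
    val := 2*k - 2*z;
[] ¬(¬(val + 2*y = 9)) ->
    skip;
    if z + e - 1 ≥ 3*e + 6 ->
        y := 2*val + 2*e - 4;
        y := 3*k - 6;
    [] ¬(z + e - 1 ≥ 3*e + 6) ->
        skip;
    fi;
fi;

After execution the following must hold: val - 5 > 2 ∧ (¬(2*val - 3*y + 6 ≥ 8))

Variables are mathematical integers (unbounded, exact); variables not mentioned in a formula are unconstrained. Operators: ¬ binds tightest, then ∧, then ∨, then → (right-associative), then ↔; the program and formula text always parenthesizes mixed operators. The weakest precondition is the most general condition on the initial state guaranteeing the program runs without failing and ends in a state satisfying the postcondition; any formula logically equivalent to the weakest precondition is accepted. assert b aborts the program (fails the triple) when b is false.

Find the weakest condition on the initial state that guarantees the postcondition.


Working backward. After the program, the postcondition val - 5 > 2 ∧ (¬(2*val - 3*y + 6 ≥ 8)) must hold; in canonical form it is val > 7 ∧ (¬(2*val ≥ 3*y + 2)).
Then branch requires 2*k > 2*z + 7 ∧ (¬(4*k ≥ 6*val + 9*y + 4*z + 8)); else branch requires (z ≥ 2*e + 7 → (val > 7 ∧ (¬(2*val ≥ 9*k - 16)))) ∧ ((¬(z ≥ 2*e + 7)) → (val > 7 ∧ (¬(2*val ≥ 3*y + 2)))).
Before the if: ((¬(val + 2*y = 9)) → (2*k > 2*z + 7 ∧ (¬(4*k ≥ 6*val + 9*y + 4*z + 8)))) ∧ (val + 2*y = 9 → ((z ≥ 2*e + 7 → (val > 7 ∧ (¬(2*val ≥ 9*k - 16)))) ∧ ((¬(z ≥ 2*e + 7)) → (val > 7 ∧ (¬(2*val ≥ 3*y + 2))))))
Before y := y: ((¬(val + 2*y = 9)) → (2*k > 2*z + 7 ∧ (¬(4*k ≥ 6*val + 9*y + 4*z + 8)))) ∧ (val + 2*y = 9 → ((z ≥ 2*e + 7 → (val > 7 ∧ (¬(2*val ≥ 9*k - 16)))) ∧ ((¬(z ≥ 2*e + 7)) → (val > 7 ∧ (¬(2*val ≥ 3*y + 2))))))
Before k := e: ((¬(val + 2*y = 9)) → (2*e > 2*z + 7 ∧ (¬(4*e ≥ 6*val + 9*y + 4*z + 8)))) ∧ (val + 2*y = 9 → ((z ≥ 2*e + 7 → (val > 7 ∧ (¬(2*val ≥ 9*e - 16)))) ∧ ((¬(z ≥ 2*e + 7)) → (val > 7 ∧ (¬(2*val ≥ 3*y + 2))))))
Before assert e - 5 ≤ -5: e ≤ 0 ∧ ((¬(val + 2*y = 9)) → (2*e > 2*z + 7 ∧ (¬(4*e ≥ 6*val + 9*y + 4*z + 8)))) ∧ (val + 2*y = 9 → ((z ≥ 2*e + 7 → (val > 7 ∧ (¬(2*val ≥ 9*e - 16)))) ∧ ((¬(z ≥ 2*e + 7)) → (val > 7 ∧ (¬(2*val ≥ 3*y + 2))))))
Before skip: e ≤ 0 ∧ ((¬(val + 2*y = 9)) → (2*e > 2*z + 7 ∧ (¬(4*e ≥ 6*val + 9*y + 4*z + 8)))) ∧ (val + 2*y = 9 → ((z ≥ 2*e + 7 → (val > 7 ∧ (¬(2*val ≥ 9*e - 16)))) ∧ ((¬(z ≥ 2*e + 7)) → (val > 7 ∧ (¬(2*val ≥ 3*y + 2))))))
Answer: WP = e ≤ 0 ∧ ((¬(val + 2*y = 9)) → (2*e > 2*z + 7 ∧ (¬(4*e ≥ 6*val + 9*y + 4*z + 8)))) ∧ (val + 2*y = 9 → ((z ≥ 2*e + 7 → (val > 7 ∧ (¬(2*val ≥ 9*e - 16)))) ∧ ((¬(z ≥ 2*e + 7)) → (val > 7 ∧ (¬(2*val ≥ 3*y + 2))))))


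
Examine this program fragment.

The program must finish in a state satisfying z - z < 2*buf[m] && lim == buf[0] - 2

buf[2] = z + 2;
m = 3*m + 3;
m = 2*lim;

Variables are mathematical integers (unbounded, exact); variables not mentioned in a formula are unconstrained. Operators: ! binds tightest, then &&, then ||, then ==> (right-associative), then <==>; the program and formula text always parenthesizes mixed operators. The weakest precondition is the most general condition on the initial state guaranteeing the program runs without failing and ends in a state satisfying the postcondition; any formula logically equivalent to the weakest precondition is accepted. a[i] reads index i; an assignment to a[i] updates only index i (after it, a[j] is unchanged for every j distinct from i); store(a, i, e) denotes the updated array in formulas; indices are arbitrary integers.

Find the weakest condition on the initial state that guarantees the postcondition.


Working backward. After the program, the postcondition z - z < 2*buf[m] && lim == buf[0] - 2 must hold; in canonical form it is 2*buf[m] > 0 && lim == buf[0] - 2.
Before m := 2*lim: 2*buf[2*lim] > 0 && lim == buf[0] - 2
Before m := 3*m + 3: 2*buf[2*lim] > 0 && lim == buf[0] - 2
Before buf[2] := z + 2: 2*store(buf, 2, z + 2)[2*lim] > 0 && lim == buf[0] - 2
Answer: WP = 2*store(buf, 2, z + 2)[2*lim] > 0 && lim == buf[0] - 2


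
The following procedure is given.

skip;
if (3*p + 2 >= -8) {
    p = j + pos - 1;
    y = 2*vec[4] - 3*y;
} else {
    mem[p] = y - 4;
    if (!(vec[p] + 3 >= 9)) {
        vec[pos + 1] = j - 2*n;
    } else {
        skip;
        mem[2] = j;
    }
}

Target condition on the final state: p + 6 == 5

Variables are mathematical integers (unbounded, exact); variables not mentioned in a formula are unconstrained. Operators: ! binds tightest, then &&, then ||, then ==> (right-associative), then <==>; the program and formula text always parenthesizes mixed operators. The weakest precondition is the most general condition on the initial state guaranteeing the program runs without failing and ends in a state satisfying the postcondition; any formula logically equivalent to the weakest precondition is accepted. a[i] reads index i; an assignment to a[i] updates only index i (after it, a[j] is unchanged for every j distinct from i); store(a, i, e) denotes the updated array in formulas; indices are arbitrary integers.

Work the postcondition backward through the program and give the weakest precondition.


Working backward. After the program, the postcondition p + 6 == 5 must hold; in canonical form it is p == -1.
Then branch requires j + pos == 0; else branch requires ((!(vec[p] >= 6)) ==> p == -1) && (vec[p] >= 6 ==> p == -1).
Before the if: (3*p >= -10 ==> j + pos == 0) && ((!(3*p >= -10)) ==> (((!(vec[p] >= 6)) ==> p == -1) && (vec[p] >= 6 ==> p == -1)))
Before skip: (3*p >= -10 ==> j + pos == 0) && ((!(3*p >= -10)) ==> (((!(vec[p] >= 6)) ==> p == -1) && (vec[p] >= 6 ==> p == -1)))
Answer: WP = (3*p >= -10 ==> j + pos == 0) && ((!(3*p >= -10)) ==> (((!(vec[p] >= 6)) ==> p == -1) && (vec[p] >= 6 ==> p == -1)))


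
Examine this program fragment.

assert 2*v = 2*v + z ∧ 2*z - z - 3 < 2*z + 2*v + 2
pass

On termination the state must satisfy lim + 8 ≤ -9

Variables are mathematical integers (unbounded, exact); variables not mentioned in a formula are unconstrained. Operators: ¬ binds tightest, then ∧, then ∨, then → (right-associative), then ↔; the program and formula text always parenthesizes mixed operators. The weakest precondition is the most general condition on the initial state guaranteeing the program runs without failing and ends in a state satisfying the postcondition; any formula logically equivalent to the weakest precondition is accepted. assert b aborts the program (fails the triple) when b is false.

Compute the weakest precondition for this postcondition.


Working backward. After the program, the postcondition lim + 8 ≤ -9 must hold; in canonical form it is lim ≤ -17.
Before skip: lim ≤ -17
Before assert 2*v = 2*v + z ∧ 2*z - z - 3 < 2*z + 2*v + 2: z = 0 ∧ 2*v + z > -5 ∧ lim ≤ -17
Answer: WP = z = 0 ∧ 2*v + z > -5 ∧ lim ≤ -17


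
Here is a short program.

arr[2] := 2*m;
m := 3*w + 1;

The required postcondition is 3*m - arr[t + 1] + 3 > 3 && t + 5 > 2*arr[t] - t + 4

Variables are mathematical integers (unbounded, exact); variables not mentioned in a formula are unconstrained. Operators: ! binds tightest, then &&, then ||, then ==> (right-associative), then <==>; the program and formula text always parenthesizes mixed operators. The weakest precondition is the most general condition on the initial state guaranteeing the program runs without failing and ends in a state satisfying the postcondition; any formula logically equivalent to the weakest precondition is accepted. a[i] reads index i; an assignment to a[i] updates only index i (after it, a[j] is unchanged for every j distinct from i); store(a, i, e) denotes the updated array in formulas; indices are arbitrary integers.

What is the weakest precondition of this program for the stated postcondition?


Working backward. After the program, the postcondition 3*m - arr[t + 1] + 3 > 3 && t + 5 > 2*arr[t] - t + 4 must hold; in canonical form it is 3*m > arr[t + 1] && 2*t > 2*arr[t] - 1.
Before m := 3*w + 1: 9*w > arr[t + 1] - 3 && 2*t > 2*arr[t] - 1
Before arr[2] := 2*m: 9*w > store(arr, 2, 2*m)[t + 1] - 3 && 2*t > 2*store(arr, 2, 2*m)[t] - 1
Answer: WP = 9*w > store(arr, 2, 2*m)[t + 1] - 3 && 2*t > 2*store(arr, 2, 2*m)[t] - 1
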